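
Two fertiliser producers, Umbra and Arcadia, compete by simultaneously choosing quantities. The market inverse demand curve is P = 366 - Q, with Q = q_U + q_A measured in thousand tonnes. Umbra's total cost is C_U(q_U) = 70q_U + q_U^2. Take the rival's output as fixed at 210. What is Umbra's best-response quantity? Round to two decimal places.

21.50

With the rival's output fixed at 210, Umbra's profit is π_U = (366 - 210 - q_U)q_U - (70q_U + q_U²) = (156 - q_U)q_U - (70q_U + q_U²).
∂π_U/∂q_U = 86 - 4q_U = 0, so q_U = 43/2.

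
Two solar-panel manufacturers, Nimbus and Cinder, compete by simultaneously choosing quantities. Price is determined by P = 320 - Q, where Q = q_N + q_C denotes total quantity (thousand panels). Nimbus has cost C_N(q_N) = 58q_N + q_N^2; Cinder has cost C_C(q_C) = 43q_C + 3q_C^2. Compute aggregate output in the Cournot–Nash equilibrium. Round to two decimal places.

85.97

Nimbus's profit: π_N = (320 - Q)q_N - (58q_N + q_N²). Setting ∂π_N/∂q_N = 0: 262 - 4q_N - (q_C) = 0.
Cinder's first-order condition: 277 - 8q_C - (q_N) = 0.
So q_N = (262 - q_C)/4 and q_C = (277 - q_N)/8.
Substituting one into the other gives q_N = 1819/31 and q_C = 846/31.
Total output Q = 1819/31 + 846/31 = 85.9677.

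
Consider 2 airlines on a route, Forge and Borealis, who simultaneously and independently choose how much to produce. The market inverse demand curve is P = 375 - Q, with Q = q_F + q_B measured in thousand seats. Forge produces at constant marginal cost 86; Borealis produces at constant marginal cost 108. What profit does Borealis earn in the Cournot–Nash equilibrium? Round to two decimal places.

6669.44

Forge's profit: π_F = (375 - Q)q_F - (86q_F). Setting ∂π_F/∂q_F = 0: 289 - 2q_F - (q_B) = 0.
Borealis's first-order condition: 267 - 2q_B - (q_F) = 0.
Best responses: q_F = (289 - q_B)/2, q_B = (267 - q_F)/2.
Solving the pair: q_F = 311/3, q_B = 245/3.
Price P = 375 - 556/3 = 569/3.
Borealis's profit: (569/3 - 108)·(245/3) = 6669.4444.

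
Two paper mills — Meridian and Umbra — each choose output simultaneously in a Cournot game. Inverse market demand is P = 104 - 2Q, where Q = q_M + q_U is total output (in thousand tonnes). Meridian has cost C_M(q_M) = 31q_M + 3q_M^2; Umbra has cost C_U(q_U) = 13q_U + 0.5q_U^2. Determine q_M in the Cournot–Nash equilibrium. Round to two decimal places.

3.98

Meridian's profit: π_M = (104 - 2Q)q_M - (31q_M + 3q_M²). Setting ∂π_M/∂q_M = 0: 73 - 10q_M - 2(q_U) = 0.
Umbra's profit: π_U = (104 - 2Q)q_U - (13q_U + (1/2)q_U²). Setting ∂π_U/∂q_U = 0: 91 - 5q_U - 2(q_M) = 0.
Rearranging gives the reaction functions q_M = (73 - 2q_U)/10 and q_U = (91 - 2q_M)/5.
Substituting one into the other gives q_M = 183/46 and q_U = 382/23.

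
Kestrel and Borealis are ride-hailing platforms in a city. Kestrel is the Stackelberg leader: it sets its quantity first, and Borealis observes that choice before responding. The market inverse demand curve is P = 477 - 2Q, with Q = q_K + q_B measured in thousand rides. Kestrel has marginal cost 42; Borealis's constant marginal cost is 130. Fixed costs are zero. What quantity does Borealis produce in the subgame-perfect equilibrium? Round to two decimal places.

21.38

The follower Borealis best-responds to any q_K: π_B = (477 - 2Q)q_B - 130q_B.
∂π_B/∂q_B = 347 - 2q_K - 4q_B = 0 gives the reaction function q_B = (347 - 2q_K)/4.
Kestrel substitutes q_B(q_K) into its own profit: π_K = q_K(477 - 2q_K - (347 - 2q_K)/2) - 42q_K = (607/2 - q_K)q_K - 42q_K.
Leader FOC: 523/2 - 2q_K = 0, so q_K = 523/4.
Then q_B = (347 - 2·(523/4))/4 = 171/8.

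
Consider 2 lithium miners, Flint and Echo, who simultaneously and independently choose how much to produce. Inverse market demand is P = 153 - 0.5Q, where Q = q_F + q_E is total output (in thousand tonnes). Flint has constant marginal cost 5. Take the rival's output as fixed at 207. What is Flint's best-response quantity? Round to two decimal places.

With the rival's output fixed at 207, Flint's profit is π_F = (153 - (1/2)·207 - (1/2)q_F)q_F - (5q_F) = (99/2 - (1/2)q_F)q_F - (5q_F).
∂π_F/∂q_F = 89/2 - q_F = 0, so q_F = 89/2.

44.50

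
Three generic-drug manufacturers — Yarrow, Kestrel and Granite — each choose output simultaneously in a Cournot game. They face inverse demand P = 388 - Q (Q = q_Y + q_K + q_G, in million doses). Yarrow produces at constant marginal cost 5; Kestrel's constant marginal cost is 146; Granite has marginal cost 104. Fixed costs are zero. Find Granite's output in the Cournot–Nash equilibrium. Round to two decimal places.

Yarrow's profit: π_Y = (388 - Q)q_Y - (5q_Y). Setting ∂π_Y/∂q_Y = 0: 383 - 2q_Y - (q_K + q_G) = 0.
Kestrel's profit: π_K = (388 - Q)q_K - (146q_K). Setting ∂π_K/∂q_K = 0: 242 - 2q_K - (q_Y + q_G) = 0.
Granite's first-order condition: 284 - 2q_G - (q_Y + q_K) = 0.
Adding the 3 conditions: 909 − 2Q − 2Q = 0, i.e. Q = 909/4.
Back-substituting: q_Y = (383 − 909/4) = 623/4, q_K = (242 − 909/4) = 59/4, q_G = (284 − 909/4) = 227/4.

56.75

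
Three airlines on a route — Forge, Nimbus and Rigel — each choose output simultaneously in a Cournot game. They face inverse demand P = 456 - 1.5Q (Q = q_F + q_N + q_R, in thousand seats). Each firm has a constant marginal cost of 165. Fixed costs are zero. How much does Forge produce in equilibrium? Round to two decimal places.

48.50

Each firm earns π_i = (456 - 1.5Q)q_i - 165q_i.
First-order condition (treating rivals' output as given): 291 - 3q_i - (3/2)·Σ_{j≠i} q_j = 0.
With identical firms every q_j equals q_i, so Σ_{j≠i} q_j = 2q_i and 291 = 6q_i, giving q_i = 97/2.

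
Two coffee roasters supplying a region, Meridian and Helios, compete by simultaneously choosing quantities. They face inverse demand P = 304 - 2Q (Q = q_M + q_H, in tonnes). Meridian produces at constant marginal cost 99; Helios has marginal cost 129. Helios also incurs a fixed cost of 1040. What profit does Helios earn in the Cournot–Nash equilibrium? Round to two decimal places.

Meridian's profit: π_M = (304 - 2Q)q_M - (99q_M). Setting ∂π_M/∂q_M = 0: 205 - 4q_M - 2(q_H) = 0.
Helios's profit: π_H = (304 - 2Q)q_H - (129q_H). Setting ∂π_H/∂q_H = 0: 175 - 4q_H - 2(q_M) = 0.
Best responses: q_M = (205 - 2q_H)/4, q_H = (175 - 2q_M)/4.
Solving the pair: q_M = 235/6, q_H = 145/6.
Price P = 304 - 2·(190/3) = 532/3.
Helios's profit: (532/3 - 129)·(145/6) - 1040 = 128.0556.

128.06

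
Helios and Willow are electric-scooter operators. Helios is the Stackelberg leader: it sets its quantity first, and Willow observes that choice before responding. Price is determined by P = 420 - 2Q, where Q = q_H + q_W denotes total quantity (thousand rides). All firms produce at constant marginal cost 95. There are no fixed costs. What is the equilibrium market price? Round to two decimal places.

176.25

Solve by backward induction. Given q_H, the follower Willow maximises π_W = (420 - 2q_H - 2q_W)q_W - 95q_W.
Follower FOC: 325 - 2q_H - 4q_W = 0, so q_W(q_H) = (325 - 2q_H)/4.
The leader anticipates this reaction. Substituting into P = 420 - 2Q gives P = 515/2 - q_H, so π_H = (515/2 - q_H)q_H - 95q_H.
The leader's first-order condition 325/2 - 2q_H = 0 yields q_H = 325/4.
Then q_W = (325 - 2·(325/4))/4 = 325/8.
Total output Q = 975/8, so price P = 420 - 2·(975/8) = 705/4.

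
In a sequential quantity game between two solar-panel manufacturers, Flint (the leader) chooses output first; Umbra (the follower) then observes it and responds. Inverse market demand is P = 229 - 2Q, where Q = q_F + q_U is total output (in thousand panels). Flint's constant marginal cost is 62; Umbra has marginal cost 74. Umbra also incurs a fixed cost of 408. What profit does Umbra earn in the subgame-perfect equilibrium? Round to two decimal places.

The follower Umbra best-responds to any q_F: π_U = (229 - 2Q)q_U - 74q_U.
∂π_U/∂q_U = 155 - 2q_F - 4q_U = 0 gives the reaction function q_U = (155 - 2q_F)/4.
The leader anticipates this reaction. Substituting into P = 229 - 2Q gives P = 303/2 - q_F, so π_F = (303/2 - q_F)q_F - 62q_F.
Leader FOC: 179/2 - 2q_F = 0, so q_F = 179/4.
Then q_U = (155 - 2·(179/4))/4 = 131/8.
Price P = 229 - 2·(489/8) = 427/4.
Umbra's profit: (427/4 - 74)·(131/8) - 408 = 128.2813.

128.28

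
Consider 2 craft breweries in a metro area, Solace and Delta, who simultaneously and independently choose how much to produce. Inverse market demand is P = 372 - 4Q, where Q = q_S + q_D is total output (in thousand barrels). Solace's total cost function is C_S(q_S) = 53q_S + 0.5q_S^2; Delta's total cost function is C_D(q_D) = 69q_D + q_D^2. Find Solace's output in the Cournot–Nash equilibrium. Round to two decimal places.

26.73

Solace's profit: π_S = (372 - 4Q)q_S - (53q_S + (1/2)q_S²). Setting ∂π_S/∂q_S = 0: 319 - 9q_S - 4(q_D) = 0.
Delta's profit: π_D = (372 - 4Q)q_D - (69q_D + q_D²). Setting ∂π_D/∂q_D = 0: 303 - 10q_D - 4(q_S) = 0.
Rearranging gives the reaction functions q_S = (319 - 4q_D)/9 and q_D = (303 - 4q_S)/10.
Solving the pair: q_S = 989/37, q_D = 1451/74.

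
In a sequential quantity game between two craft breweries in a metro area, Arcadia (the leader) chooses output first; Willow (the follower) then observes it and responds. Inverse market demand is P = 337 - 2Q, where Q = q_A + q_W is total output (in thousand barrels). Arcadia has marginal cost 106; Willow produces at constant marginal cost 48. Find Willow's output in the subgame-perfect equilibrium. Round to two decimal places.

50.63

The follower Willow best-responds to any q_A: π_W = (337 - 2Q)q_W - 48q_W.
∂π_W/∂q_W = 289 - 2q_A - 4q_W = 0 gives the reaction function q_W = (289 - 2q_A)/4.
The leader anticipates this reaction. Substituting into P = 337 - 2Q gives P = 385/2 - q_A, so π_A = (385/2 - q_A)q_A - 106q_A.
The leader's first-order condition 173/2 - 2q_A = 0 yields q_A = 173/4.
Then q_W = (289 - 2·(173/4))/4 = 405/8.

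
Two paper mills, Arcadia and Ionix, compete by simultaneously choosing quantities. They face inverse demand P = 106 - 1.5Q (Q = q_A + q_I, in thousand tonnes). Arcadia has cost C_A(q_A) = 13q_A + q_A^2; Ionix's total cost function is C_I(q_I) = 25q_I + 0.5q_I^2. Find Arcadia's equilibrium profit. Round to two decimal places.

Arcadia's profit: π_A = (106 - 1.5Q)q_A - (13q_A + q_A²). Setting ∂π_A/∂q_A = 0: 93 - 5q_A - (3/2)(q_I) = 0.
Ionix's first-order condition: 81 - 4q_I - (3/2)(q_A) = 0.
Rearranging gives the reaction functions q_A = (93 - (3/2)q_I)/5 and q_I = (81 - (3/2)q_A)/4.
Substituting one into the other gives q_A = 1002/71 and q_I = 1062/71.
Price P = 106 - (3/2)·29.0704 = 62.3944.
Arcadia's profit: 62.3944·(1002/71) - 13·(1002/71) - (1002/71)² = 497.9191.

497.92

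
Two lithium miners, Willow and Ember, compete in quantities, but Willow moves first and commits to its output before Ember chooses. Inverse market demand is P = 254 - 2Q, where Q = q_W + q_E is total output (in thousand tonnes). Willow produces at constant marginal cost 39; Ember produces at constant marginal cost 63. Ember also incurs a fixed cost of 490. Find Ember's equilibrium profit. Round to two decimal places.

149.03

Solve by backward induction. Given q_W, the follower Ember maximises π_E = (254 - 2q_W - 2q_E)q_E - 63q_E.
Setting the follower's marginal profit to zero, 191 - 2q_W - 4q_E = 0, i.e. q_E = (191 - 2q_W)/4.
Willow substitutes q_E(q_W) into its own profit: π_W = q_W(254 - 2q_W - (191 - 2q_W)/2) - 39q_W = (317/2 - q_W)q_W - 39q_W.
Maximising: ∂π_W/∂q_W = 239/2 - 2q_W = 0, giving q_W = 239/4.
Then q_E = (191 - 2·(239/4))/4 = 143/8.
Price P = 254 - 2·(621/8) = 395/4.
Ember's profit: (395/4 - 63)·(143/8) - 490 = 149.0313.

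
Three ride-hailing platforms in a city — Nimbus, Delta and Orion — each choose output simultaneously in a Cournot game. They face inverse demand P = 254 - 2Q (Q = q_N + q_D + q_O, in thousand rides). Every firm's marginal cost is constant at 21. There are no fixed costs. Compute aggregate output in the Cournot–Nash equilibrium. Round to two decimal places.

Each firm earns π_i = (254 - 2Q)q_i - 21q_i.
First-order condition (treating rivals' output as given): 233 - 4q_i - 2·Σ_{j≠i} q_j = 0.
With identical firms every q_j equals q_i, so Σ_{j≠i} q_j = 2q_i and 233 = 8q_i, giving q_i = 233/8.
Total output Q = 233/8 + 233/8 + 233/8 = 699/8.

87.38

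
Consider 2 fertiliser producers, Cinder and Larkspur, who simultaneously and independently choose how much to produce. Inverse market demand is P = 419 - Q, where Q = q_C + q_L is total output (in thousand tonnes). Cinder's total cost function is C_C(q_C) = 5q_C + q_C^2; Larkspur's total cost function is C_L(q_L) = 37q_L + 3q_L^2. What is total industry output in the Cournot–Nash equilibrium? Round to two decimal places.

Cinder's profit: π_C = (419 - Q)q_C - (5q_C + q_C²). Setting ∂π_C/∂q_C = 0: 414 - 4q_C - (q_L) = 0.
Larkspur's profit: π_L = (419 - Q)q_L - (37q_L + 3q_L²). Setting ∂π_L/∂q_L = 0: 382 - 8q_L - (q_C) = 0.
Rearranging gives the reaction functions q_C = (414 - q_L)/4 and q_L = (382 - q_C)/8.
Substituting one into the other gives q_C = 94.5161 and q_L = 1114/31.
Total output Q = 94.5161 + 1114/31 = 130.4516.

130.45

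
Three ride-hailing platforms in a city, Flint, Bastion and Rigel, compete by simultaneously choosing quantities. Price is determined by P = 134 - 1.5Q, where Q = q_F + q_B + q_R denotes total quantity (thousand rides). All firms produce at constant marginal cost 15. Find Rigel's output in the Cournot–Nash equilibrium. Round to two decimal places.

Each firm earns π_i = (134 - 1.5Q)q_i - 15q_i.
First-order condition (treating rivals' output as given): 119 - 3q_i - (3/2)·Σ_{j≠i} q_j = 0.
By symmetry each firm produces the same amount; substituting Σ_{j≠i} q_j = 2q_i yields q_i = 119/6.

19.83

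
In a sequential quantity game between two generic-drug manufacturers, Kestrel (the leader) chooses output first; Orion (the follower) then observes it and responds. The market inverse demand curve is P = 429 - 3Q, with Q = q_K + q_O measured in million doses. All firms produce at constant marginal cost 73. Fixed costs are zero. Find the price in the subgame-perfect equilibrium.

162

The follower Orion best-responds to any q_K: π_O = (429 - 3Q)q_O - 73q_O.
Follower FOC: 356 - 3q_K - 6q_O = 0, so q_O(q_K) = (356 - 3q_K)/6.
Kestrel substitutes q_O(q_K) into its own profit: π_K = q_K(429 - 3q_K - (356 - 3q_K)/2) - 73q_K = (251 - (3/2)q_K)q_K - 73q_K.
Maximising: ∂π_K/∂q_K = 178 - 3q_K = 0, giving q_K = 178/3.
Then q_O = (356 - 3·(178/3))/6 = 89/3.
Total output Q = 89, so price P = 429 - 3·89 = 162.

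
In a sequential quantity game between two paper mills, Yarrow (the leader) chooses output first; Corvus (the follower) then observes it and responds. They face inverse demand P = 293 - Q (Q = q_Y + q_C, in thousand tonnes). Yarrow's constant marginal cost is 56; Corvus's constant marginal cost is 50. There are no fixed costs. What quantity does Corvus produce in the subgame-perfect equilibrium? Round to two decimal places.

Solve by backward induction. Given q_Y, the follower Corvus maximises π_C = (293 - q_Y - q_C)q_C - 50q_C.
∂π_C/∂q_C = 243 - q_Y - 2q_C = 0 gives the reaction function q_C = (243 - q_Y)/2.
The leader anticipates this reaction. Substituting into P = 293 - Q gives P = 343/2 - (1/2)q_Y, so π_Y = (343/2 - (1/2)q_Y)q_Y - 56q_Y.
The leader's first-order condition 231/2 - q_Y = 0 yields q_Y = 231/2.
Then q_C = (243 - 231/2)/2 = 255/4.

63.75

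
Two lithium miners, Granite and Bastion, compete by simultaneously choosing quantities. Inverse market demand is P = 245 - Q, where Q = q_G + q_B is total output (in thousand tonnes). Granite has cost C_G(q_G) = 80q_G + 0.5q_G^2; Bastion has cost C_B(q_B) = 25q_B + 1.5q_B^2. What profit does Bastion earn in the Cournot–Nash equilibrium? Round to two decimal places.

3125.32

Granite's profit: π_G = (245 - Q)q_G - (80q_G + (1/2)q_G²). Setting ∂π_G/∂q_G = 0: 165 - 3q_G - (q_B) = 0.
Bastion's profit: π_B = (245 - Q)q_B - (25q_B + (3/2)q_B²). Setting ∂π_B/∂q_B = 0: 220 - 5q_B - (q_G) = 0.
Rearranging gives the reaction functions q_G = (165 - q_B)/3 and q_B = (220 - q_G)/5.
Substituting one into the other gives q_G = 605/14 and q_B = 495/14.
Price P = 245 - 550/7 = 1165/7.
Bastion's profit: (1165/7)·(495/14) - 25·(495/14) - (3/2)(495/14)² = 3125.3189.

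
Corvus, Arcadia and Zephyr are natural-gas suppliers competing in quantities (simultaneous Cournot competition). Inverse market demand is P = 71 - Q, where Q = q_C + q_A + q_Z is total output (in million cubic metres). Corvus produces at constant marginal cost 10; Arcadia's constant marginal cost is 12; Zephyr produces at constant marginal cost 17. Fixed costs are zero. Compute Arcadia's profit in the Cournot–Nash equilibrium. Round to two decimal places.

240.25

Corvus's profit: π_C = (71 - Q)q_C - (10q_C). Setting ∂π_C/∂q_C = 0: 61 - 2q_C - (q_A + q_Z) = 0.
Arcadia's profit: π_A = (71 - Q)q_A - (12q_A). Setting ∂π_A/∂q_A = 0: 59 - 2q_A - (q_C + q_Z) = 0.
Zephyr's first-order condition: 54 - 2q_Z - (q_C + q_A) = 0.
Adding the 3 conditions: 174 − 2Q − 2Q = 0, i.e. Q = 87/2.
Back-substituting: q_C = (61 − 87/2) = 35/2, q_A = (59 − 87/2) = 31/2, q_Z = (54 − 87/2) = 21/2.
Price P = 71 - 87/2 = 55/2.
Arcadia's profit: (55/2 - 12)·(31/2) = 961/4.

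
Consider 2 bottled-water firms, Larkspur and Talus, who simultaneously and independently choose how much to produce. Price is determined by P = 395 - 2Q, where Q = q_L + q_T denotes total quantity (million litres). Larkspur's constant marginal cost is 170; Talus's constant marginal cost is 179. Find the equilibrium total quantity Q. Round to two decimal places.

73.50

Larkspur's profit: π_L = (395 - 2Q)q_L - (170q_L). Setting ∂π_L/∂q_L = 0: 225 - 4q_L - 2(q_T) = 0.
Talus's profit: π_T = (395 - 2Q)q_T - (179q_T). Setting ∂π_T/∂q_T = 0: 216 - 4q_T - 2(q_L) = 0.
Rearranging gives the reaction functions q_L = (225 - 2q_T)/4 and q_T = (216 - 2q_L)/4.
Substituting one into the other gives q_L = 39 and q_T = 69/2.
Total output Q = 39 + 69/2 = 147/2.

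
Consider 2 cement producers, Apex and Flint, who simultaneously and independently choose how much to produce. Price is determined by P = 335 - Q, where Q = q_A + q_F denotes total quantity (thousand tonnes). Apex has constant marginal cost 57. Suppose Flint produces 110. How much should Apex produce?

84

With the rival's output fixed at 110, Apex's profit is π_A = (335 - 110 - q_A)q_A - (57q_A) = (225 - q_A)q_A - (57q_A).
∂π_A/∂q_A = 168 - 2q_A = 0, so q_A = 84.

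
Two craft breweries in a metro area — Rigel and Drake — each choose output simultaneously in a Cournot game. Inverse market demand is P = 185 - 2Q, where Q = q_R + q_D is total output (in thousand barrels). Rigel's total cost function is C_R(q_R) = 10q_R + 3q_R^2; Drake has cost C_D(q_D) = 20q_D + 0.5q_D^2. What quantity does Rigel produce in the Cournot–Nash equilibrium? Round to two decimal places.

11.85

Rigel's profit: π_R = (185 - 2Q)q_R - (10q_R + 3q_R²). Setting ∂π_R/∂q_R = 0: 175 - 10q_R - 2(q_D) = 0.
Drake's profit: π_D = (185 - 2Q)q_D - (20q_D + (1/2)q_D²). Setting ∂π_D/∂q_D = 0: 165 - 5q_D - 2(q_R) = 0.
So q_R = (175 - 2q_D)/10 and q_D = (165 - 2q_R)/5.
Substituting one into the other gives q_R = 545/46 and q_D = 650/23.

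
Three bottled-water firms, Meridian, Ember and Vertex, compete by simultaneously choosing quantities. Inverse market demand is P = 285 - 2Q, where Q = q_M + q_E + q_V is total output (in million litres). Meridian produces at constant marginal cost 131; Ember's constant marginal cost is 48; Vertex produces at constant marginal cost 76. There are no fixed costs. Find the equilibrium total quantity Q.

Meridian's profit: π_M = (285 - 2Q)q_M - (131q_M). Setting ∂π_M/∂q_M = 0: 154 - 4q_M - 2(q_E + q_V) = 0.
Ember's first-order condition: 237 - 4q_E - 2(q_M + q_V) = 0.
Vertex's profit: π_V = (285 - 2Q)q_V - (76q_V). Setting ∂π_V/∂q_V = 0: 209 - 4q_V - 2(q_M + q_E) = 0.
Adding the 3 first-order conditions: 600 − 8Q = 0, so Q = 75.
Back-substituting: q_M = (154 − 150)/2 = 2, q_E = (237 − 150)/2 = 87/2, q_V = (209 − 150)/2 = 59/2.
Total output Q = 2 + 87/2 + 59/2 = 75.

75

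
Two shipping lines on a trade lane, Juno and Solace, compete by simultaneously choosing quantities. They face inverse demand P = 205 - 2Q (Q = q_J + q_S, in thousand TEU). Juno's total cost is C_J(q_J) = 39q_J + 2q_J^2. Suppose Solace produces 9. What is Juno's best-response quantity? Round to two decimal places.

With the rival's output fixed at 9, Juno's profit is π_J = (205 - 2·9 - 2q_J)q_J - (39q_J + 2q_J²) = (187 - 2q_J)q_J - (39q_J + 2q_J²).
∂π_J/∂q_J = 148 - 8q_J = 0, so q_J = 37/2.

18.50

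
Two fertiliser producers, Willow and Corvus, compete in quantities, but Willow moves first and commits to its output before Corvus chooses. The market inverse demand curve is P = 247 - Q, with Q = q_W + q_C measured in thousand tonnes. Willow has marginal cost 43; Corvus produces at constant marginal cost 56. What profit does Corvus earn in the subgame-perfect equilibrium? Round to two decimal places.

1701.56

Solve by backward induction. Given q_W, the follower Corvus maximises π_C = (247 - q_W - q_C)q_C - 56q_C.
∂π_C/∂q_C = 191 - q_W - 2q_C = 0 gives the reaction function q_C = (191 - q_W)/2.
Willow substitutes q_C(q_W) into its own profit: π_W = q_W(247 - q_W - (191 - q_W)/2) - 43q_W = (303/2 - (1/2)q_W)q_W - 43q_W.
Leader FOC: 217/2 - q_W = 0, so q_W = 217/2.
Then q_C = (191 - 217/2)/2 = 165/4.
Price P = 247 - 599/4 = 389/4.
Corvus's profit: (389/4 - 56)·(165/4) = 1701.5625.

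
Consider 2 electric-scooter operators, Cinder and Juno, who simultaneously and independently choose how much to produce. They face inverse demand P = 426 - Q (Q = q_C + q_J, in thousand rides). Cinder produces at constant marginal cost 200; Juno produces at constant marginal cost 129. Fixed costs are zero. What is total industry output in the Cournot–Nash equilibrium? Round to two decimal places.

Cinder's profit: π_C = (426 - Q)q_C - (200q_C). Setting ∂π_C/∂q_C = 0: 226 - 2q_C - (q_J) = 0.
Juno's profit: π_J = (426 - Q)q_J - (129q_J). Setting ∂π_J/∂q_J = 0: 297 - 2q_J - (q_C) = 0.
Best responses: q_C = (226 - q_J)/2, q_J = (297 - q_C)/2.
Solving the pair: q_C = 155/3, q_J = 368/3.
Total output Q = 155/3 + 368/3 = 523/3.

174.33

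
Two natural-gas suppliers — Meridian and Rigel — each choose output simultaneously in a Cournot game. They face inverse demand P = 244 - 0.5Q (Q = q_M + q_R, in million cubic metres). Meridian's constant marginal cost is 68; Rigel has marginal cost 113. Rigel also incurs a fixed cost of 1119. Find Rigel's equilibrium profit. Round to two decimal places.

524.56

Meridian's profit: π_M = (244 - 0.5Q)q_M - (68q_M). Setting ∂π_M/∂q_M = 0: 176 - q_M - (1/2)(q_R) = 0.
Rigel's profit: π_R = (244 - 0.5Q)q_R - (113q_R). Setting ∂π_R/∂q_R = 0: 131 - q_R - (1/2)(q_M) = 0.
Rearranging gives the reaction functions q_M = (176 - (1/2)q_R) and q_R = (131 - (1/2)q_M).
Solving the pair: q_M = 442/3, q_R = 172/3.
Price P = 244 - (1/2)·(614/3) = 425/3.
Rigel's profit: (425/3 - 113)·(172/3) - 1119 = 524.5556.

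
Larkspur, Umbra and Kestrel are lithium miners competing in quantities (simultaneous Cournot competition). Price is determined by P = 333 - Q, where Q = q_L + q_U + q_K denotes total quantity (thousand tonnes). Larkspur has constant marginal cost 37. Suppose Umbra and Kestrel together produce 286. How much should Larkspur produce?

5

With rivals' combined output fixed at 286, Larkspur's profit is π_L = (333 - 286 - q_L)q_L - (37q_L) = (47 - q_L)q_L - (37q_L).
∂π_L/∂q_L = 10 - 2q_L = 0, so q_L = 5.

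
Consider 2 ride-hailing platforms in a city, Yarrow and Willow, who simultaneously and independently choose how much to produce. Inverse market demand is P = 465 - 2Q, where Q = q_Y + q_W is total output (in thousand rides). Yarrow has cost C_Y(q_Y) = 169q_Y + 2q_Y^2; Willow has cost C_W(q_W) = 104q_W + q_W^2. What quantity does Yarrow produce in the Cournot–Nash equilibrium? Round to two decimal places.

23.95

Yarrow's profit: π_Y = (465 - 2Q)q_Y - (169q_Y + 2q_Y²). Setting ∂π_Y/∂q_Y = 0: 296 - 8q_Y - 2(q_W) = 0.
Willow's first-order condition: 361 - 6q_W - 2(q_Y) = 0.
Best responses: q_Y = (296 - 2q_W)/8, q_W = (361 - 2q_Y)/6.
Solving the pair: q_Y = 527/22, q_W = 574/11.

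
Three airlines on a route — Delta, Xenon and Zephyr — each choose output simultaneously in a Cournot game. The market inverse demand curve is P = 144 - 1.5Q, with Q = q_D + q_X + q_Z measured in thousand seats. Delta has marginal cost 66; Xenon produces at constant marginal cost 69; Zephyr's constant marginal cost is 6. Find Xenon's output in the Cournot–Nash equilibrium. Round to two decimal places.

1.50

Delta's profit: π_D = (144 - 1.5Q)q_D - (66q_D). Setting ∂π_D/∂q_D = 0: 78 - 3q_D - (3/2)(q_X + q_Z) = 0.
Xenon's profit: π_X = (144 - 1.5Q)q_X - (69q_X). Setting ∂π_X/∂q_X = 0: 75 - 3q_X - (3/2)(q_D + q_Z) = 0.
Zephyr's profit: π_Z = (144 - 1.5Q)q_Z - (6q_Z). Setting ∂π_Z/∂q_Z = 0: 138 - 3q_Z - (3/2)(q_D + q_X) = 0.
Adding the 3 conditions: 291 − 3Q − 3Q = 0, i.e. Q = 97/2.
Back-substituting: q_D = (78 − 291/4)/(3/2) = 7/2, q_X = (75 − 291/4)/(3/2) = 3/2, q_Z = (138 − 291/4)/(3/2) = 87/2.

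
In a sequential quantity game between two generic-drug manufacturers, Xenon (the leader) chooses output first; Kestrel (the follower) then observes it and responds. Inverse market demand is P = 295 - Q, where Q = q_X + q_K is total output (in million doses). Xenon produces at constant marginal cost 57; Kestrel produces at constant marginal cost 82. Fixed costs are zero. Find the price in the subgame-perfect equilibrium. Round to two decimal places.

Solve by backward induction. Given q_X, the follower Kestrel maximises π_K = (295 - q_X - q_K)q_K - 82q_K.
∂π_K/∂q_K = 213 - q_X - 2q_K = 0 gives the reaction function q_K = (213 - q_X)/2.
Xenon substitutes q_K(q_X) into its own profit: π_X = q_X(295 - q_X - (213 - q_X)/2) - 57q_X = (377/2 - (1/2)q_X)q_X - 57q_X.
Leader FOC: 263/2 - q_X = 0, so q_X = 263/2.
Then q_K = (213 - 263/2)/2 = 163/4.
Total output Q = 689/4, so price P = 295 - 689/4 = 491/4.

122.75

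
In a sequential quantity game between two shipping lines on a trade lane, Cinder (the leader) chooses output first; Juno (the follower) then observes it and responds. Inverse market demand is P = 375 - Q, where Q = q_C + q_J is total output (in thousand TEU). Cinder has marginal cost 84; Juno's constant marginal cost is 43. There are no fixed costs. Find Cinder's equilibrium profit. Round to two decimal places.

Solve by backward induction. Given q_C, the follower Juno maximises π_J = (375 - q_C - q_J)q_J - 43q_J.
Setting the follower's marginal profit to zero, 332 - q_C - 2q_J = 0, i.e. q_J = (332 - q_C)/2.
The leader anticipates this reaction. Substituting into P = 375 - Q gives P = 209 - (1/2)q_C, so π_C = (209 - (1/2)q_C)q_C - 84q_C.
The leader's first-order condition 125 - q_C = 0 yields q_C = 125.
Then q_J = (332 - 125)/2 = 207/2.
Price P = 375 - 457/2 = 293/2.
Cinder's profit: (293/2 - 84)·125 = 7812.5000.

7812.50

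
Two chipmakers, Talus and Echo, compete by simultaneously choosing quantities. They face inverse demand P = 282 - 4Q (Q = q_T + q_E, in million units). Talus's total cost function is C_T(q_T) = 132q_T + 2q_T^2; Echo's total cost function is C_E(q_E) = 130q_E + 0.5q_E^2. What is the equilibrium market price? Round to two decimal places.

196.52

Talus's profit: π_T = (282 - 4Q)q_T - (132q_T + 2q_T²). Setting ∂π_T/∂q_T = 0: 150 - 12q_T - 4(q_E) = 0.
Echo's first-order condition: 152 - 9q_E - 4(q_T) = 0.
Best responses: q_T = (150 - 4q_E)/12, q_E = (152 - 4q_T)/9.
Substituting one into the other gives q_T = 371/46 and q_E = 306/23.
Total output Q = 983/46, so price P = 282 - 4·(983/46) = 196.5217.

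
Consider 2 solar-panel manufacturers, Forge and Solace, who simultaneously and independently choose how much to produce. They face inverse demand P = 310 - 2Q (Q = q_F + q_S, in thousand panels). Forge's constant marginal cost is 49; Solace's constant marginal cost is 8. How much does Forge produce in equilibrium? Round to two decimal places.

36.67

Forge's profit: π_F = (310 - 2Q)q_F - (49q_F). Setting ∂π_F/∂q_F = 0: 261 - 4q_F - 2(q_S) = 0.
Solace's first-order condition: 302 - 4q_S - 2(q_F) = 0.
Rearranging gives the reaction functions q_F = (261 - 2q_S)/4 and q_S = (302 - 2q_F)/4.
Substituting one into the other gives q_F = 110/3 and q_S = 343/6.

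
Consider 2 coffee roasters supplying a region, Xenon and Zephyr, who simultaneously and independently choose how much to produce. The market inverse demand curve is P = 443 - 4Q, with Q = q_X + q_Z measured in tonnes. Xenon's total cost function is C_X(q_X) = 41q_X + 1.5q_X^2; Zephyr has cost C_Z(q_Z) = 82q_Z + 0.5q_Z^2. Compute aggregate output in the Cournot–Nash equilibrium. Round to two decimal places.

Xenon's profit: π_X = (443 - 4Q)q_X - (41q_X + (3/2)q_X²). Setting ∂π_X/∂q_X = 0: 402 - 11q_X - 4(q_Z) = 0.
Zephyr's first-order condition: 361 - 9q_Z - 4(q_X) = 0.
So q_X = (402 - 4q_Z)/11 and q_Z = (361 - 4q_X)/9.
Solving the pair: q_X = 26.1928, q_Z = 28.4699.
Total output Q = 26.1928 + 28.4699 = 54.6627.

54.66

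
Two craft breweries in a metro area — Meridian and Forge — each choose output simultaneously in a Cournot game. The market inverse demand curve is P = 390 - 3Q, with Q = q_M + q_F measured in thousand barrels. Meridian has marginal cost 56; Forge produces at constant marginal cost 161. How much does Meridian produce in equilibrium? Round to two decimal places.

48.78

Meridian's profit: π_M = (390 - 3Q)q_M - (56q_M). Setting ∂π_M/∂q_M = 0: 334 - 6q_M - 3(q_F) = 0.
Forge's first-order condition: 229 - 6q_F - 3(q_M) = 0.
So q_M = (334 - 3q_F)/6 and q_F = (229 - 3q_M)/6.
Substituting one into the other gives q_M = 439/9 and q_F = 124/9.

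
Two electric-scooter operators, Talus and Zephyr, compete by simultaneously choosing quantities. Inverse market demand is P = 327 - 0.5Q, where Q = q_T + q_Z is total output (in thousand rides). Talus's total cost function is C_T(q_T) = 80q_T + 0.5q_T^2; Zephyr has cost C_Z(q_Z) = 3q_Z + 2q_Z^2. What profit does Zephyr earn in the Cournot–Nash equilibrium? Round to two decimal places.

Talus's profit: π_T = (327 - 0.5Q)q_T - (80q_T + (1/2)q_T²). Setting ∂π_T/∂q_T = 0: 247 - 2q_T - (1/2)(q_Z) = 0.
Zephyr's first-order condition: 324 - 5q_Z - (1/2)(q_T) = 0.
Rearranging gives the reaction functions q_T = (247 - (1/2)q_Z)/2 and q_Z = (324 - (1/2)q_T)/5.
Solving the pair: q_T = 110.0513, q_Z = 53.7949.
Price P = 327 - (1/2)·163.8462 = 245.0769.
Zephyr's profit: 245.0769·53.7949 - 3·53.7949 - 2·53.7949² = 7234.7206.

7234.72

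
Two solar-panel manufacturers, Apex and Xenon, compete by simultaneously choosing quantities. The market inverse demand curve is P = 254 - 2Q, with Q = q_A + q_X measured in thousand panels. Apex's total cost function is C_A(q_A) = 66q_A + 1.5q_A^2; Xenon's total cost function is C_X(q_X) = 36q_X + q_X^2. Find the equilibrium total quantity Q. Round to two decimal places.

48.47

Apex's profit: π_A = (254 - 2Q)q_A - (66q_A + (3/2)q_A²). Setting ∂π_A/∂q_A = 0: 188 - 7q_A - 2(q_X) = 0.
Xenon's profit: π_X = (254 - 2Q)q_X - (36q_X + q_X²). Setting ∂π_X/∂q_X = 0: 218 - 6q_X - 2(q_A) = 0.
Best responses: q_A = (188 - 2q_X)/7, q_X = (218 - 2q_A)/6.
Substituting one into the other gives q_A = 346/19 and q_X = 575/19.
Total output Q = 346/19 + 575/19 = 921/19.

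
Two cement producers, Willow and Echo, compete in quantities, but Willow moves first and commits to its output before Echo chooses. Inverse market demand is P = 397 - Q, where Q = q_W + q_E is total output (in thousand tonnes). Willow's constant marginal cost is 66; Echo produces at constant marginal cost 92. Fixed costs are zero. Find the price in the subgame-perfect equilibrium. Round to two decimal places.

155.25

Solve by backward induction. Given q_W, the follower Echo maximises π_E = (397 - q_W - q_E)q_E - 92q_E.
Follower FOC: 305 - q_W - 2q_E = 0, so q_E(q_W) = (305 - q_W)/2.
The leader anticipates this reaction. Substituting into P = 397 - Q gives P = 489/2 - (1/2)q_W, so π_W = (489/2 - (1/2)q_W)q_W - 66q_W.
The leader's first-order condition 357/2 - q_W = 0 yields q_W = 357/2.
Then q_E = (305 - 357/2)/2 = 253/4.
Total output Q = 967/4, so price P = 397 - 967/4 = 621/4.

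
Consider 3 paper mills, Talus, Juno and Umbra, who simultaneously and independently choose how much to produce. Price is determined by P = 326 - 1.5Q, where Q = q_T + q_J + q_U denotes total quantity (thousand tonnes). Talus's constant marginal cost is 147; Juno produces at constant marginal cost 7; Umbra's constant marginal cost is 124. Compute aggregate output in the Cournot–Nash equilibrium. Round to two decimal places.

Talus's profit: π_T = (326 - 1.5Q)q_T - (147q_T). Setting ∂π_T/∂q_T = 0: 179 - 3q_T - (3/2)(q_J + q_U) = 0.
Juno's first-order condition: 319 - 3q_J - (3/2)(q_T + q_U) = 0.
Umbra's profit: π_U = (326 - 1.5Q)q_U - (124q_U). Setting ∂π_U/∂q_U = 0: 202 - 3q_U - (3/2)(q_T + q_J) = 0.
Adding the 3 first-order conditions: 700 − 6Q = 0, so Q = 350/3.
Back-substituting: q_T = (179 − 175)/(3/2) = 8/3, q_J = (319 − 175)/(3/2) = 96, q_U = (202 − 175)/(3/2) = 18.
Total output Q = 8/3 + 96 + 18 = 350/3.

116.67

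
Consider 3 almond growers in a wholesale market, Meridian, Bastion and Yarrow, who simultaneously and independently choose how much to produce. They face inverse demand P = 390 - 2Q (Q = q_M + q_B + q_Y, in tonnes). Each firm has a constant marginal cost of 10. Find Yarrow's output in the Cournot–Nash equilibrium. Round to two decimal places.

47.50

Each firm earns π_i = (390 - 2Q)q_i - 10q_i.
First-order condition (treating rivals' output as given): 380 - 4q_i - 2·Σ_{j≠i} q_j = 0.
By symmetry each firm produces the same amount; substituting Σ_{j≠i} q_j = 2q_i yields q_i = 380/8 = 95/2.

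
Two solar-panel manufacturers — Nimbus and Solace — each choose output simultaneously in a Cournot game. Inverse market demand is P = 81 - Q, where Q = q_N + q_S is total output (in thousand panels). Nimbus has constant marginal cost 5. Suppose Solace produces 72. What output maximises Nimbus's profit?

With the rival's output fixed at 72, Nimbus's profit is π_N = (81 - 72 - q_N)q_N - (5q_N) = (9 - q_N)q_N - (5q_N).
∂π_N/∂q_N = 4 - 2q_N = 0, so q_N = 2.

2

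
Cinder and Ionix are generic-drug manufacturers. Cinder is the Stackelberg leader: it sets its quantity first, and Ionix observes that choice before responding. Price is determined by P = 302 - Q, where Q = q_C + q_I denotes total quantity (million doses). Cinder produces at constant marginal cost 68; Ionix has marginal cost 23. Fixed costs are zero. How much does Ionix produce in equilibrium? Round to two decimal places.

92.25

Solve by backward induction. Given q_C, the follower Ionix maximises π_I = (302 - q_C - q_I)q_I - 23q_I.
∂π_I/∂q_I = 279 - q_C - 2q_I = 0 gives the reaction function q_I = (279 - q_C)/2.
Cinder substitutes q_I(q_C) into its own profit: π_C = q_C(302 - q_C - (279 - q_C)/2) - 68q_C = (325/2 - (1/2)q_C)q_C - 68q_C.
The leader's first-order condition 189/2 - q_C = 0 yields q_C = 189/2.
Then q_I = (279 - 189/2)/2 = 369/4.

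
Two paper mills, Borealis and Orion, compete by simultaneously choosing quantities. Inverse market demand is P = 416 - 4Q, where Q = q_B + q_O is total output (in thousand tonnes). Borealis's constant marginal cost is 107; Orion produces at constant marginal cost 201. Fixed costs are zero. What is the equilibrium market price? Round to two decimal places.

241.33

Borealis's profit: π_B = (416 - 4Q)q_B - (107q_B). Setting ∂π_B/∂q_B = 0: 309 - 8q_B - 4(q_O) = 0.
Orion's profit: π_O = (416 - 4Q)q_O - (201q_O). Setting ∂π_O/∂q_O = 0: 215 - 8q_O - 4(q_B) = 0.
So q_B = (309 - 4q_O)/8 and q_O = (215 - 4q_B)/8.
Substituting one into the other gives q_B = 403/12 and q_O = 121/12.
Total output Q = 131/3, so price P = 416 - 4·(131/3) = 724/3.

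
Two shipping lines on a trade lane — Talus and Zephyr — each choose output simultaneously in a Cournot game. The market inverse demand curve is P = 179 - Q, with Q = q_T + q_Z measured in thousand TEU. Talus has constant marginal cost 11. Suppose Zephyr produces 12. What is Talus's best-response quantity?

With the rival's output fixed at 12, Talus's profit is π_T = (179 - 12 - q_T)q_T - (11q_T) = (167 - q_T)q_T - (11q_T).
∂π_T/∂q_T = 156 - 2q_T = 0, so q_T = 78.

78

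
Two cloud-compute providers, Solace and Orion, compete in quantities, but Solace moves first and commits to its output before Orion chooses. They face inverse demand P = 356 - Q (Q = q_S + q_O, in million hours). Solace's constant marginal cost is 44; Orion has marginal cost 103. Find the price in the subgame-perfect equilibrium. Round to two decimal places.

136.75

Solve by backward induction. Given q_S, the follower Orion maximises π_O = (356 - q_S - q_O)q_O - 103q_O.
Follower FOC: 253 - q_S - 2q_O = 0, so q_O(q_S) = (253 - q_S)/2.
Solace substitutes q_O(q_S) into its own profit: π_S = q_S(356 - q_S - (253 - q_S)/2) - 44q_S = (459/2 - (1/2)q_S)q_S - 44q_S.
The leader's first-order condition 371/2 - q_S = 0 yields q_S = 371/2.
Then q_O = (253 - 371/2)/2 = 135/4.
Total output Q = 877/4, so price P = 356 - 877/4 = 547/4.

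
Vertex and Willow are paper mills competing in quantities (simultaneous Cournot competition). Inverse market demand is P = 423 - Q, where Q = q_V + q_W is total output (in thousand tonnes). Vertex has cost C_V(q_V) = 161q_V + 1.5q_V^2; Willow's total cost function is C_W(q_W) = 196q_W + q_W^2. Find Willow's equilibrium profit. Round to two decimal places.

Vertex's profit: π_V = (423 - Q)q_V - (161q_V + (3/2)q_V²). Setting ∂π_V/∂q_V = 0: 262 - 5q_V - (q_W) = 0.
Willow's profit: π_W = (423 - Q)q_W - (196q_W + q_W²). Setting ∂π_W/∂q_W = 0: 227 - 4q_W - (q_V) = 0.
So q_V = (262 - q_W)/5 and q_W = (227 - q_V)/4.
Substituting one into the other gives q_V = 821/19 and q_W = 873/19.
Price P = 423 - 1694/19 = 333.8421.
Willow's profit: 333.8421·(873/19) - 196·(873/19) - (873/19)² = 4222.3213.

4222.32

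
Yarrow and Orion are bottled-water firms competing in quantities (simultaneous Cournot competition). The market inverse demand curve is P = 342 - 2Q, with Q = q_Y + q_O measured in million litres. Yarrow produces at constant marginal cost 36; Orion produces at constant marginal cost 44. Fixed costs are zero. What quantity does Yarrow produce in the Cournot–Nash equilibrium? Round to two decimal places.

52.33

Yarrow's profit: π_Y = (342 - 2Q)q_Y - (36q_Y). Setting ∂π_Y/∂q_Y = 0: 306 - 4q_Y - 2(q_O) = 0.
Orion's first-order condition: 298 - 4q_O - 2(q_Y) = 0.
So q_Y = (306 - 2q_O)/4 and q_O = (298 - 2q_Y)/4.
Substituting one into the other gives q_Y = 157/3 and q_O = 145/3.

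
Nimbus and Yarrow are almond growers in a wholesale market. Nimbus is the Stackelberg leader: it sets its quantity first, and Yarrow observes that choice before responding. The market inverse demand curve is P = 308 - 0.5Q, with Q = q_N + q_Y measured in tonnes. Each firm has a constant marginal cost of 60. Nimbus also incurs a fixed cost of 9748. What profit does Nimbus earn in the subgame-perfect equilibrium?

Solve by backward induction. Given q_N, the follower Yarrow maximises π_Y = (308 - (1/2)q_N - (1/2)q_Y)q_Y - 60q_Y.
Setting the follower's marginal profit to zero, 248 - (1/2)q_N - q_Y = 0, i.e. q_Y = (248 - (1/2)q_N).
Nimbus substitutes q_Y(q_N) into its own profit: π_N = q_N(308 - (1/2)q_N - (248 - (1/2)q_N)/2) - 60q_N = (184 - (1/4)q_N)q_N - 60q_N.
Leader FOC: 124 - (1/2)q_N = 0, so q_N = 248.
Then q_Y = (248 - (1/2)·248) = 124.
Price P = 308 - (1/2)·372 = 122.
Nimbus's profit: (122 - 60)·248 - 9748 = 5628.

5628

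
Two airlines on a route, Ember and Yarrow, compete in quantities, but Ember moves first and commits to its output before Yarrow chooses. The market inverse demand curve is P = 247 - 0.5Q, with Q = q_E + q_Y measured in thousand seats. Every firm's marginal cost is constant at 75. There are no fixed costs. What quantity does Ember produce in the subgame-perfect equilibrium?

172

The follower Yarrow best-responds to any q_E: π_Y = (247 - 0.5Q)q_Y - 75q_Y.
Follower FOC: 172 - (1/2)q_E - q_Y = 0, so q_Y(q_E) = (172 - (1/2)q_E).
Ember substitutes q_Y(q_E) into its own profit: π_E = q_E(247 - (1/2)q_E - (172 - (1/2)q_E)/2) - 75q_E = (161 - (1/4)q_E)q_E - 75q_E.
Maximising: ∂π_E/∂q_E = 86 - (1/2)q_E = 0, giving q_E = 172.
Then q_Y = (172 - (1/2)·172) = 86.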